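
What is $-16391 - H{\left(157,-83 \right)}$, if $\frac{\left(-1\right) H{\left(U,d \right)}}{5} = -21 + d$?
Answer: $-16911$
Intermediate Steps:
$H{\left(U,d \right)} = 105 - 5 d$ ($H{\left(U,d \right)} = - 5 \left(-21 + d\right) = 105 - 5 d$)
$-16391 - H{\left(157,-83 \right)} = -16391 - \left(105 - -415\right) = -16391 - \left(105 + 415\right) = -16391 - 520 = -16911$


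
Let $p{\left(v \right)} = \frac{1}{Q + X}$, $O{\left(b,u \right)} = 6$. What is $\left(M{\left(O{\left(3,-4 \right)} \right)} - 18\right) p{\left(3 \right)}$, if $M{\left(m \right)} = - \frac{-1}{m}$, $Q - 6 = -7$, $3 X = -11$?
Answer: $\frac{107}{28} \approx 3.8214$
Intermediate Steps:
$X = - \frac{11}{3}$ ($X = \frac{1}{3} \left(-11\right) = - \frac{11}{3} \approx -3.6667$)
$Q = -1$ ($Q = 6 - 7 = -1$)
$M{\left(m \right)} = \frac{1}{m}$
$p{\left(v \right)} = - \frac{3}{14}$ ($p{\left(v \right)} = \frac{1}{-1 - \frac{11}{3}} = \frac{1}{- \frac{14}{3}} = - \frac{3}{14}$)
$\left(M{\left(O{\left(3,-4 \right)} \right)} - 18\right) p{\left(3 \right)} = \left(\frac{1}{6} - 18\right) \left(- \frac{3}{14}\right) = \left(- \frac{107}{6}\right) \left(- \frac{3}{14}\right) = \frac{107}{28}$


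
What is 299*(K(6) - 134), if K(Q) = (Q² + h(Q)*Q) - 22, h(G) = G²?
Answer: 28704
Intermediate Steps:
K(Q) = -22 + Q² + Q³ (K(Q) = (Q² + Q²*Q) - 22 = (Q² + Q³) - 22 = -22 + Q² + Q³)
299*(K(6) - 134) = 299*((-22 + 6² + 6³) - 134) = 299*((-22 + 36 + 216) - 134) = 299*(230 - 134) = 299*96 = 28704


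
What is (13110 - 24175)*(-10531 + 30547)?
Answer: -221477040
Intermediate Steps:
(13110 - 24175)*(-10531 + 30547) = -11065*20016 = -221477040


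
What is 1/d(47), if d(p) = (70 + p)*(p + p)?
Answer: 1/10998 ≈ 9.0926e-5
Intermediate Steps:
d(p) = 2*p*(70 + p) (d(p) = (70 + p)*(2*p) = 2*p*(70 + p))
1/d(47) = 1/(2*47*(70 + 47)) = 1/(2*47*117) = 1/10998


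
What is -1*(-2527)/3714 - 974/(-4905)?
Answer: 5337457/6072390 ≈ 0.87897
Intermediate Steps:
-1*(-2527)/3714 - 974/(-4905) = 2527*(1/3714) - 974*(-1/4905) = 2527/3714 + 974/4905 = 5337457/6072390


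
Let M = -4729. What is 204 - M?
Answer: 4933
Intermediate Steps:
204 - M = 204 - 1*(-4729) = 204 + 4729 = 4933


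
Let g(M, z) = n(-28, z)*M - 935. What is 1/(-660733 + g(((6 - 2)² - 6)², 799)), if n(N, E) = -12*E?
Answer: -1/1620468 ≈ -6.1711e-7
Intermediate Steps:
g(M, z) = -935 - 12*M*z (g(M, z) = (-12*z)*M - 935 = -12*M*z - 935 = -935 - 12*M*z)
1/(-660733 + g(((6 - 2)² - 6)², 799)) = 1/(-660733 + (-935 - 12*((6 - 2)² - 6)²*799)) = 1/(-660733 + (-935 - 12*(4² - 6)²*799)) = 1/(-660733 + (-935 - 12*(16 - 6)²*799)) = 1/(-660733 + (-935 - 12*10²*799)) = 1/(-660733 + (-935 - 12*100*799)) = 1/(-660733 + (-935 - 958800)) = 1/(-660733 - 959735) = 1/(-1620468) = -1/1620468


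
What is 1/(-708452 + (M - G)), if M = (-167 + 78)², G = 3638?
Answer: -1/704169 ≈ -1.4201e-6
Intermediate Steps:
M = 7921 (M = (-89)² = 7921)
1/(-708452 + (M - G)) = 1/(-708452 + (7921 - 1*3638)) = 1/(-708452 + (7921 - 3638)) = 1/(-708452 + 4283) = 1/(-704169) = -1/704169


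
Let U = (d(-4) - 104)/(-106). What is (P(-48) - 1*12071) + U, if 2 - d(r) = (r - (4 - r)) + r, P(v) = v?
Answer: -642264/53 ≈ -12118.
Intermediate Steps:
d(r) = 6 - 3*r (d(r) = 2 - ((r - (4 - r)) + r) = 2 - ((r + (-4 + r)) + r) = 2 - ((-4 + 2*r) + r) = 2 - (-4 + 3*r) = 2 + (4 - 3*r) = 6 - 3*r)
U = 43/53 (U = ((6 - 3*(-4)) - 104)/(-106) = ((6 + 12) - 104)*(-1/106) = (18 - 104)*(-1/106) = -86*(-1/106) = 43/53 ≈ 0.81132)
(P(-48) - 1*12071) + U = (-48 - 1*12071) + 43/53 = (-48 - 12071) + 43/53 = -12119 + 43/53 = -642264/53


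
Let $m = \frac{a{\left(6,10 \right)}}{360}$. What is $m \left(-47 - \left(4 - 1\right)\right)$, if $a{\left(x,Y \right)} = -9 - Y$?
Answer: $\frac{95}{36} \approx 2.6389$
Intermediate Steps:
$m = - \frac{19}{360}$ ($m = \frac{-9 - 10}{360} = \left(-9 - 10\right) \frac{1}{360} = \left(-19\right) \frac{1}{360} = - \frac{19}{360} \approx -0.052778$)
$m \left(-47 - \left(4 - 1\right)\right) = - \frac{19 \left(-47 - \left(4 - 1\right)\right)}{360} = - \frac{19 \left(-47 - 3\right)}{360} = \left(- \frac{19}{360}\right) \left(-50\right) = \frac{95}{36}$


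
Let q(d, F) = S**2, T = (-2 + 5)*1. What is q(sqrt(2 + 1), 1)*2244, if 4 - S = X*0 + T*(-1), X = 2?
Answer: 109956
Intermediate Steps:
T = 3 (T = 3*1 = 3)
S = 7 (S = 4 - (2*0 + 3*(-1)) = 4 - (0 - 3) = 4 - 1*(-3) = 4 + 3 = 7)
q(d, F) = 49 (q(d, F) = 7**2 = 49)
q(sqrt(2 + 1), 1)*2244 = 49*2244 = 109956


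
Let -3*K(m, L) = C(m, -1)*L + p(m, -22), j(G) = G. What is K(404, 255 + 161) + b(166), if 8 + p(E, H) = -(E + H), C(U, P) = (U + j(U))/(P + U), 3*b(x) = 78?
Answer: -11348/93 ≈ -122.02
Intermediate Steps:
b(x) = 26 (b(x) = (⅓)*78 = 26)
C(U, P) = 2*U/(P + U) (C(U, P) = (U + U)/(P + U) = (2*U)/(P + U) = 2*U/(P + U))
p(E, H) = -8 - E - H (p(E, H) = -8 - (E + H) = -8 + (-E - H) = -8 - E - H)
K(m, L) = -14/3 + m/3 - 2*L*m/(3*(-1 + m)) (K(m, L) = -((2*m/(-1 + m))*L + (-8 - m - 1*(-22)))/3 = -(2*L*m/(-1 + m) + (-8 - m + 22))/3 = -(2*L*m/(-1 + m) + (14 - m))/3 = -(14 - m + 2*L*m/(-1 + m))/3 = -14/3 + m/3 - 2*L*m/(3*(-1 + m)))
K(404, 255 + 161) + b(166) = ((-1 + 404)*(-14 + 404) - 2*(255 + 161)*404)/(3*(-1 + 404)) + 26 = (⅓)*(403*390 - 2*416*404)/403 + 26 = (⅓)*(1/403)*(157170 - 336128) + 26 = (⅓)*(1/403)*(-178958) + 26 = -13766/93 + 26 = -11348/93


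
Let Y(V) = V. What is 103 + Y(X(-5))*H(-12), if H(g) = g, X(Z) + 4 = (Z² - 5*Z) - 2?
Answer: -425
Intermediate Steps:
X(Z) = -6 + Z² - 5*Z (X(Z) = -4 + ((Z² - 5*Z) - 2) = -4 + (-2 + Z² - 5*Z) = -6 + Z² - 5*Z)
103 + Y(X(-5))*H(-12) = 103 + (-6 + (-5)² - 5*(-5))*(-12) = 103 + (-6 + 25 + 25)*(-12) = 103 + 44*(-12) = 103 - 528 = -425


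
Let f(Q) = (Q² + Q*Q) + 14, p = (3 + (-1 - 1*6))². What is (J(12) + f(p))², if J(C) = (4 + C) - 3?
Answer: 290521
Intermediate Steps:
J(C) = 1 + C
p = 16 (p = (3 + (-1 - 6))² = (3 - 7)² = (-4)² = 16)
f(Q) = 14 + 2*Q² (f(Q) = (Q² + Q²) + 14 = 2*Q² + 14 = 14 + 2*Q²)
(J(12) + f(p))² = ((1 + 12) + (14 + 2*16²))² = (13 + (14 + 2*256))² = (13 + (14 + 512))² = (13 + 526)² = 539² = 290521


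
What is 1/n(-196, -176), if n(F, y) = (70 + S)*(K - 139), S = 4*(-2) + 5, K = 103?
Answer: -1/2412 ≈ -0.00041459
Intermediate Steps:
S = -3 (S = -8 + 5 = -3)
n(F, y) = -2412 (n(F, y) = (70 - 3)*(103 - 139) = 67*(-36) = -2412)
1/n(-196, -176) = 1/(-2412) = -1/2412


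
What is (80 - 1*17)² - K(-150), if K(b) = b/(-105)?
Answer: 27773/7 ≈ 3967.6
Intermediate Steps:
K(b) = -b/105 (K(b) = b*(-1/105) = -b/105)
(80 - 1*17)² - K(-150) = (80 - 1*17)² - (-1)*(-150)/105 = (80 - 17)² - 1*10/7 = 63² - 10/7 = 3969 - 10/7 = 27773/7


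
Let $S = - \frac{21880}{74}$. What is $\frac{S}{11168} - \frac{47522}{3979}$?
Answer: $- \frac{4920095253}{411046616} \approx -11.97$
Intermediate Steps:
$S = - \frac{10940}{37}$ ($S = \left(-21880\right) \frac{1}{74} = - \frac{10940}{37} \approx -295.68$)
$\frac{S}{11168} - \frac{47522}{3979} = - \frac{10940}{37 \cdot 11168} - \frac{47522}{3979} = \left(- \frac{10940}{37}\right) \frac{1}{11168} - \frac{47522}{3979} = - \frac{2735}{103304} - \frac{47522}{3979} = - \frac{4920095253}{411046616}$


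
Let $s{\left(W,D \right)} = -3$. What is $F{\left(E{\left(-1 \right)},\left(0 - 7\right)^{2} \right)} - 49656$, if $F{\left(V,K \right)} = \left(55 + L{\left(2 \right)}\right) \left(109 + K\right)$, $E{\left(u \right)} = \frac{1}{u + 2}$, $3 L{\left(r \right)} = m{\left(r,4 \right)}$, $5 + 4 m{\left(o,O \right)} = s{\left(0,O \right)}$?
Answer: $- \frac{123214}{3} \approx -41071.0$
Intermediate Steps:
$m{\left(o,O \right)} = -2$ ($m{\left(o,O \right)} = - \frac{5}{4} + \frac{1}{4} \left(-3\right) = - \frac{5}{4} - \frac{3}{4} = -2$)
$L{\left(r \right)} = - \frac{2}{3}$ ($L{\left(r \right)} = \frac{1}{3} \left(-2\right) = - \frac{2}{3}$)
$E{\left(u \right)} = \frac{1}{2 + u}$
$F{\left(V,K \right)} = \frac{17767}{3} + \frac{163 K}{3}$ ($F{\left(V,K \right)} = \left(55 - \frac{2}{3}\right) \left(109 + K\right) = \frac{163 \left(109 + K\right)}{3} = \frac{17767}{3} + \frac{163 K}{3}$)
$F{\left(E{\left(-1 \right)},\left(0 - 7\right)^{2} \right)} - 49656 = \left(\frac{17767}{3} + \frac{163 \left(0 - 7\right)^{2}}{3}\right) - 49656 = \left(\frac{17767}{3} + \frac{163 \left(-7\right)^{2}}{3}\right) - 49656 = \left(\frac{17767}{3} + \frac{163}{3} \cdot 49\right) - 49656 = \left(\frac{17767}{3} + \frac{7987}{3}\right) - 49656 = \frac{25754}{3} - 49656 = - \frac{123214}{3}$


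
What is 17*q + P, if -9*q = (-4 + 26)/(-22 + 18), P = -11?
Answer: -11/18 ≈ -0.61111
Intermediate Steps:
q = 11/18 (q = -(-4 + 26)/(9*(-22 + 18)) = -22/(9*(-4)) = -22*(-1)/(9*4) = -⅑*(-11/2) = 11/18 ≈ 0.61111)
17*q + P = 17*(11/18) - 11 = 187/18 - 11 = -11/18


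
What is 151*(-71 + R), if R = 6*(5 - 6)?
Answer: -11627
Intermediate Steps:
R = -6 (R = 6*(-1) = -6)
151*(-71 + R) = 151*(-71 - 6) = 151*(-77) = -11627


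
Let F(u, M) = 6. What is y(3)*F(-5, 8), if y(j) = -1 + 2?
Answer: 6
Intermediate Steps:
y(j) = 1
y(3)*F(-5, 8) = 1*6 = 6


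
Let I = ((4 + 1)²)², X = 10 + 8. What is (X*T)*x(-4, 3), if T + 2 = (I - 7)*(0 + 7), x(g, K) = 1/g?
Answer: -19458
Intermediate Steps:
X = 18
I = 625 (I = (5²)² = 25² = 625)
T = 4324 (T = -2 + (625 - 7)*(0 + 7) = -2 + 618*7 = -2 + 4326 = 4324)
(X*T)*x(-4, 3) = (18*4324)/(-4) = 77832*(-¼) = -19458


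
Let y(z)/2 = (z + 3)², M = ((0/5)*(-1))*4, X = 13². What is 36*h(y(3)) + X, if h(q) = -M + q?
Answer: 2761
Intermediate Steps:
X = 169
M = 0 (M = ((0*(⅕))*(-1))*4 = (0*(-1))*4 = 0*4 = 0)
y(z) = 2*(3 + z)² (y(z) = 2*(z + 3)² = 2*(3 + z)²)
h(q) = q (h(q) = -1*0 + q = 0 + q = q)
36*h(y(3)) + X = 36*(2*(3 + 3)²) + 169 = 36*(2*6²) + 169 = 36*(2*36) + 169 = 36*72 + 169 = 2592 + 169 = 2761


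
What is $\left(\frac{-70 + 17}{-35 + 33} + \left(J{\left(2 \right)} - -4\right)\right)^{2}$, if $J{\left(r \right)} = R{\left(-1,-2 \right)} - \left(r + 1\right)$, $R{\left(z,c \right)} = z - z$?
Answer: $\frac{3025}{4} \approx 756.25$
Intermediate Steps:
$R{\left(z,c \right)} = 0$
$J{\left(r \right)} = -1 - r$ ($J{\left(r \right)} = 0 - \left(r + 1\right) = 0 - \left(1 + r\right) = -1 - r$)
$\left(\frac{-70 + 17}{-35 + 33} + \left(J{\left(2 \right)} - -4\right)\right)^{2} = \left(\frac{-70 + 17}{-35 + 33} - -1\right)^{2} = \left(- \frac{53}{-2} + \left(\left(-1 - 2\right) + 4\right)\right)^{2} = \left(\left(-53\right) \left(- \frac{1}{2}\right) + \left(-3 + 4\right)\right)^{2} = \left(\frac{53}{2} + 1\right)^{2} = \left(\frac{55}{2}\right)^{2} = \frac{3025}{4}$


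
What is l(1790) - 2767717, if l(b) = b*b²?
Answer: 5732571283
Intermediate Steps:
l(b) = b³
l(1790) - 2767717 = 1790³ - 2767717 = 5735339000 - 2767717 = 5732571283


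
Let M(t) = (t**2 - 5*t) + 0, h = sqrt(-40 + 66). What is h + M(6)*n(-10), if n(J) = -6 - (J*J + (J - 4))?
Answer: -552 + sqrt(26) ≈ -546.90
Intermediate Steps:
h = sqrt(26) ≈ 5.0990
M(t) = t**2 - 5*t
n(J) = -2 - J - J**2 (n(J) = -6 - (J**2 + (-4 + J)) = -6 - (-4 + J + J**2) = -6 + (4 - J - J**2) = -2 - J - J**2)
h + M(6)*n(-10) = sqrt(26) + (6*(-5 + 6))*(-2 - 1*(-10) - 1*(-10)**2) = sqrt(26) + (6*1)*(-2 + 10 - 1*100) = sqrt(26) + 6*(-2 + 10 - 100) = sqrt(26) + 6*(-92) = sqrt(26) - 552 = -552 + sqrt(26)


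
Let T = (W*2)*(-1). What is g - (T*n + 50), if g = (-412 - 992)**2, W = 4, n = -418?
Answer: 1967822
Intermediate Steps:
T = -8 (T = (4*2)*(-1) = 8*(-1) = -8)
g = 1971216 (g = (-1404)**2 = 1971216)
g - (T*n + 50) = 1971216 - (-8*(-418) + 50) = 1971216 - (3344 + 50) = 1971216 - 1*3394 = 1971216 - 3394 = 1967822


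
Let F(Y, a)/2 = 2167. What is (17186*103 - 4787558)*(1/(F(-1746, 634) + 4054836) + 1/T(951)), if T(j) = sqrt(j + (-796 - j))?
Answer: -301740/405917 + 1508700*I*sqrt(199)/199 ≈ -0.74335 + 1.0695e+5*I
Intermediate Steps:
F(Y, a) = 4334 (F(Y, a) = 2*2167 = 4334)
T(j) = 2*I*sqrt(199) (T(j) = sqrt(-796) = 2*I*sqrt(199))
(17186*103 - 4787558)*(1/(F(-1746, 634) + 4054836) + 1/T(951)) = (17186*103 - 4787558)*(1/(4334 + 4054836) + 1/(2*I*sqrt(199))) = (1770158 - 4787558)*(1/4059170 - I*sqrt(199)/398) = -3017400*(1/4059170 - I*sqrt(199)/398) = -301740/405917 + 1508700*I*sqrt(199)/199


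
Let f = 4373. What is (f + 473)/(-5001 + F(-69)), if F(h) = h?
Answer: -2423/2535 ≈ -0.95582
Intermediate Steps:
(f + 473)/(-5001 + F(-69)) = (4373 + 473)/(-5001 - 69) = 4846/(-5070) = 4846*(-1/5070) = -2423/2535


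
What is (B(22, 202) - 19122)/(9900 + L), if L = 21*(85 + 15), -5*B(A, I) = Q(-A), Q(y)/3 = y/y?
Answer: -31871/20000 ≈ -1.5935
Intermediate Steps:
Q(y) = 3 (Q(y) = 3*(y/y) = 3*1 = 3)
B(A, I) = -⅗ (B(A, I) = -⅕*3 = -⅗)
L = 2100 (L = 21*100 = 2100)
(B(22, 202) - 19122)/(9900 + L) = (-⅗ - 19122)/(9900 + 2100) = -95613/5/12000 = -95613/5*1/12000 = -31871/20000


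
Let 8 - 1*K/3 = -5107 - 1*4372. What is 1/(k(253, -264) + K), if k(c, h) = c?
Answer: 1/28714 ≈ 3.4826e-5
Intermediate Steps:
K = 28461 (K = 24 - 3*(-5107 - 1*4372) = 24 - 3*(-5107 - 4372) = 24 - 3*(-9479) = 24 + 28437 = 28461)
1/(k(253, -264) + K) = 1/(253 + 28461) = 1/28714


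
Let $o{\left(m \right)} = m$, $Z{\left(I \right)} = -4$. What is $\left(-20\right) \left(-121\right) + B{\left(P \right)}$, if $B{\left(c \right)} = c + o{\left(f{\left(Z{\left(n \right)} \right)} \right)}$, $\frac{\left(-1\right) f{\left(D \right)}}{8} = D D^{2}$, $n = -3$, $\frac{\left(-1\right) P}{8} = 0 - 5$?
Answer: $2972$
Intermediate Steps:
$P = 40$ ($P = - 8 \left(0 - 5\right) = \left(-8\right) \left(-5\right) = 40$)
$f{\left(D \right)} = - 8 D^{3}$ ($f{\left(D \right)} = - 8 D D^{2} = - 8 D^{3}$)
$B{\left(c \right)} = 512 + c$ ($B{\left(c \right)} = c - 8 \left(-4\right)^{3} = c - -512 = c + 512 = 512 + c$)
$\left(-20\right) \left(-121\right) + B{\left(P \right)} = \left(-20\right) \left(-121\right) + \left(512 + 40\right) = 2420 + 552 = 2972$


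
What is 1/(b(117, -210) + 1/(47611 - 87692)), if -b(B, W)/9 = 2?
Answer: -40081/721459 ≈ -0.055555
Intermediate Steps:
b(B, W) = -18 (b(B, W) = -9*2 = -18)
1/(b(117, -210) + 1/(47611 - 87692)) = 1/(-18 + 1/(47611 - 87692)) = 1/(-18 + 1/(-40081)) = 1/(-18 - 1/40081) = 1/(-721459/40081) = -40081/721459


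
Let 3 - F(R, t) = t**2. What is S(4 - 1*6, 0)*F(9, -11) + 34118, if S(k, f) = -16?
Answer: 36006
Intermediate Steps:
F(R, t) = 3 - t**2
S(4 - 1*6, 0)*F(9, -11) + 34118 = -16*(3 - 1*(-11)**2) + 34118 = -16*(3 - 1*121) + 34118 = -16*(3 - 121) + 34118 = -16*(-118) + 34118 = 1888 + 34118 = 36006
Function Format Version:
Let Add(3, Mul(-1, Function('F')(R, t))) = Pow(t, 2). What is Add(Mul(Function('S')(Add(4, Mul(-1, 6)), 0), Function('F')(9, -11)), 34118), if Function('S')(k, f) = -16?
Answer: 36006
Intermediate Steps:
Function('F')(R, t) = Add(3, Mul(-1, Pow(t, 2)))
Add(Mul(Function('S')(Add(4, Mul(-1, 6)), 0), Function('F')(9, -11)), 34118) = Add(Mul(-16, Add(3, Mul(-1, Pow(-11, 2)))), 34118) = Add(Mul(-16, Add(3, Mul(-1, 121))), 34118) = Add(Mul(-16, Add(3, -121)), 34118) = Add(Mul(-16, -118), 34118) = Add(1888, 34118) = 36006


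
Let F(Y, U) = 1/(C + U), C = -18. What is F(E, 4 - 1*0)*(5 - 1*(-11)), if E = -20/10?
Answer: -8/7 ≈ -1.1429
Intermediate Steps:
E = -2 (E = -20*⅒ = -2)
F(Y, U) = 1/(-18 + U)
F(E, 4 - 1*0)*(5 - 1*(-11)) = (5 - 1*(-11))/(-18 + (4 - 1*0)) = (5 + 11)/(-18 + (4 + 0)) = 16/(-18 + 4) = 16/(-14) = -1/14*16 = -8/7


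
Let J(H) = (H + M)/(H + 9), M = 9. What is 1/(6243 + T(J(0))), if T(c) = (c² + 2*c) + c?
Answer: 1/6247 ≈ 0.00016008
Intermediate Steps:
J(H) = 1 (J(H) = (H + 9)/(H + 9) = (9 + H)/(9 + H) = 1)
T(c) = c² + 3*c
1/(6243 + T(J(0))) = 1/(6243 + 1*(3 + 1)) = 1/(6243 + 1*4) = 1/(6243 + 4) = 1/6247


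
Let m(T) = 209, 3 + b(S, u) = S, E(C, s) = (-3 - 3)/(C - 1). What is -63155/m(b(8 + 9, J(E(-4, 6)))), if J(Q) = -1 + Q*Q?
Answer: -63155/209 ≈ -302.18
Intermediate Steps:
E(C, s) = -6/(-1 + C)
J(Q) = -1 + Q**2
b(S, u) = -3 + S
-63155/m(b(8 + 9, J(E(-4, 6)))) = -63155/209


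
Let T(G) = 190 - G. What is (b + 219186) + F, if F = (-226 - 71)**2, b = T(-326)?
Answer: 307911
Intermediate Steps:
b = 516 (b = 190 - 1*(-326) = 190 + 326 = 516)
F = 88209 (F = (-297)**2 = 88209)
(b + 219186) + F = (516 + 219186) + 88209 = 219702 + 88209 = 307911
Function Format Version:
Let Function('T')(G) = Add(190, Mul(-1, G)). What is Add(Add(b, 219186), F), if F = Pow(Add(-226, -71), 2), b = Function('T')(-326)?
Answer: 307911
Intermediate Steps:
b = 516 (b = Add(190, Mul(-1, -326)) = Add(190, 326) = 516)
F = 88209 (F = Pow(-297, 2) = 88209)
Add(Add(b, 219186), F) = Add(Add(516, 219186), 88209) = Add(219702, 88209) = 307911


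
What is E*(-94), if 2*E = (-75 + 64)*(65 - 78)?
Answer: -6721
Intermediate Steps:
E = 143/2 (E = ((-75 + 64)*(65 - 78))/2 = (-11*(-13))/2 = (1/2)*143 = 143/2 ≈ 71.500)
E*(-94) = (143/2)*(-94) = -6721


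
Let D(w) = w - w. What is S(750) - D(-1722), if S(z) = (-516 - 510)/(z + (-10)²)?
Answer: -513/425 ≈ -1.2071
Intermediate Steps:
D(w) = 0
S(z) = -1026/(100 + z) (S(z) = -1026/(z + 100) = -1026/(100 + z))
S(750) - D(-1722) = -1026/(100 + 750) - 1*0 = -1026/850 + 0 = -1026*1/850 + 0 = -513/425 + 0 = -513/425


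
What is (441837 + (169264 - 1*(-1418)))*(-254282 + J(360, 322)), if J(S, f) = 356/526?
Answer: -40962813293772/263 ≈ -1.5575e+11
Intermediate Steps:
J(S, f) = 178/263 (J(S, f) = 356*(1/526) = 178/263)
(441837 + (169264 - 1*(-1418)))*(-254282 + J(360, 322)) = (441837 + (169264 - 1*(-1418)))*(-254282 + 178/263) = (441837 + (169264 + 1418))*(-66875988/263) = (441837 + 170682)*(-66875988/263) = 612519*(-66875988/263) = -40962813293772/263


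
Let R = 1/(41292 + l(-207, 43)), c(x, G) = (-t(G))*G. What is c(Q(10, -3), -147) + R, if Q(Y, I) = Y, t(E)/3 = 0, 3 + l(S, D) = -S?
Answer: 1/41496 ≈ 2.4099e-5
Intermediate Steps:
l(S, D) = -3 - S
t(E) = 0 (t(E) = 3*0 = 0)
c(x, G) = 0 (c(x, G) = (-1*0)*G = 0*G = 0)
R = 1/41496 (R = 1/(41292 + (-3 - 1*(-207))) = 1/(41292 + (-3 + 207)) = 1/(41292 + 204) = 1/41496 ≈ 2.4099e-5)
c(Q(10, -3), -147) + R = 0 + 1/41496 = 1/41496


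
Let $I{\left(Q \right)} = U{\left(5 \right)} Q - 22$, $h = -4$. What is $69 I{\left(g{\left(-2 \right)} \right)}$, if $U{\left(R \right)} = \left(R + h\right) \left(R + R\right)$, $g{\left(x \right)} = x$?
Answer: $-2898$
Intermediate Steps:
$U{\left(R \right)} = 2 R \left(-4 + R\right)$ ($U{\left(R \right)} = \left(R - 4\right) \left(R + R\right) = \left(-4 + R\right) 2 R = 2 R \left(-4 + R\right)$)
$I{\left(Q \right)} = -22 + 10 Q$ ($I{\left(Q \right)} = 2 \cdot 5 \left(-4 + 5\right) Q - 22 = 2 \cdot 5 \cdot 1 Q - 22 = 10 Q - 22 = -22 + 10 Q$)
$69 I{\left(g{\left(-2 \right)} \right)} = 69 \left(-22 + 10 \left(-2\right)\right) = 69 \left(-22 - 20\right) = 69 \left(-42\right) = -2898$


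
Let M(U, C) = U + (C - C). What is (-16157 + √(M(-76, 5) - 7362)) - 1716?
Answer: -17873 + I*√7438 ≈ -17873.0 + 86.244*I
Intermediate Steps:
M(U, C) = U (M(U, C) = U + 0 = U)
(-16157 + √(M(-76, 5) - 7362)) - 1716 = (-16157 + √(-76 - 7362)) - 1716 = (-16157 + √(-7438)) - 1716 = (-16157 + I*√7438) - 1716 = -17873 + I*√7438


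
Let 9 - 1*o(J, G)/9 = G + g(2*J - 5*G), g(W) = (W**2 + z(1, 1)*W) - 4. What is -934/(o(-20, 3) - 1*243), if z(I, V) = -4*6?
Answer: 467/19629 ≈ 0.023791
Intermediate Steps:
z(I, V) = -24
g(W) = -4 + W**2 - 24*W (g(W) = (W**2 - 24*W) - 4 = -4 + W**2 - 24*W)
o(J, G) = 117 - 1089*G - 9*(-5*G + 2*J)**2 + 432*J (o(J, G) = 81 - 9*(G + (-4 + (2*J - 5*G)**2 - 24*(2*J - 5*G))) = 81 - 9*(G + (-4 + (-5*G + 2*J)**2 - 24*(-5*G + 2*J))) = 81 - 9*(G + (-4 + (-5*G + 2*J)**2 + (-48*J + 120*G))) = 81 - 9*(G + (-4 + (-5*G + 2*J)**2 - 48*J + 120*G)) = 81 - 9*(-4 + (-5*G + 2*J)**2 - 48*J + 121*G) = 81 + (36 - 1089*G - 9*(-5*G + 2*J)**2 + 432*J) = 117 - 1089*G - 9*(-5*G + 2*J)**2 + 432*J)
-934/(o(-20, 3) - 1*243) = -934/((117 - 1089*3 - 9*(-2*(-20) + 5*3)**2 + 432*(-20)) - 1*243) = -934/((117 - 3267 - 9*(40 + 15)**2 - 8640) - 243) = -934/((117 - 3267 - 9*55**2 - 8640) - 243) = -934/((117 - 3267 - 9*3025 - 8640) - 243) = -934/((117 - 3267 - 27225 - 8640) - 243) = -934/(-39015 - 243) = -934/(-39258) = -934*(-1/39258) = 467/19629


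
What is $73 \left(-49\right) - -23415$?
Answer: $19838$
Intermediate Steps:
$73 \left(-49\right) - -23415 = -3577 + 23415 = 19838$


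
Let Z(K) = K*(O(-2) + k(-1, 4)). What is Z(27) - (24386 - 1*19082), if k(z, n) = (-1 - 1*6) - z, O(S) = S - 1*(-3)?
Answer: -5439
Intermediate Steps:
O(S) = 3 + S (O(S) = S + 3 = 3 + S)
k(z, n) = -7 - z (k(z, n) = (-1 - 6) - z = -7 - z)
Z(K) = -5*K (Z(K) = K*((3 - 2) + (-7 - 1*(-1))) = K*(1 + (-7 + 1)) = K*(1 - 6) = K*(-5) = -5*K)
Z(27) - (24386 - 1*19082) = -5*27 - (24386 - 1*19082) = -135 - (24386 - 19082) = -135 - 1*5304 = -135 - 5304 = -5439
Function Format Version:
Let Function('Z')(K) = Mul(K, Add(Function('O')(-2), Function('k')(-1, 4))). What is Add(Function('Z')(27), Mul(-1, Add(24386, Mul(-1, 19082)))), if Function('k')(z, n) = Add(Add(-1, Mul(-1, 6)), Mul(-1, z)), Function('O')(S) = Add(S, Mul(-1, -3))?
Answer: -5439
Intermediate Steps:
Function('O')(S) = Add(3, S) (Function('O')(S) = Add(S, 3) = Add(3, S))
Function('k')(z, n) = Add(-7, Mul(-1, z)) (Function('k')(z, n) = Add(Add(-1, -6), Mul(-1, z)) = Add(-7, Mul(-1, z)))
Function('Z')(K) = Mul(-5, K) (Function('Z')(K) = Mul(K, Add(Add(3, -2), Add(-7, Mul(-1, -1)))) = Mul(K, Add(1, Add(-7, 1))) = Mul(K, Add(1, -6)) = Mul(K, -5) = Mul(-5, K))
Add(Function('Z')(27), Mul(-1, Add(24386, Mul(-1, 19082)))) = Add(Mul(-5, 27), Mul(-1, Add(24386, Mul(-1, 19082)))) = Add(-135, Mul(-1, Add(24386, -19082))) = Add(-135, Mul(-1, 5304)) = Add(-135, -5304) = -5439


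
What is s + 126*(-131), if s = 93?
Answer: -16413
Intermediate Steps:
s + 126*(-131) = 93 + 126*(-131) = 93 - 16506 = -16413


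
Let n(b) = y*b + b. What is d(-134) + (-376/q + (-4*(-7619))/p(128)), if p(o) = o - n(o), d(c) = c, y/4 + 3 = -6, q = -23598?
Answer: -192363875/1510272 ≈ -127.37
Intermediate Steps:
y = -36 (y = -12 + 4*(-6) = -12 - 24 = -36)
n(b) = -35*b (n(b) = -36*b + b = -35*b)
p(o) = 36*o (p(o) = o - (-35)*o = o + 35*o = 36*o)
d(-134) + (-376/q + (-4*(-7619))/p(128)) = -134 + (-376/(-23598) + (-4*(-7619))/((36*128))) = -134 + (-376*(-1/23598) + 30476/4608) = -134 + (188/11799 + 30476*(1/4608)) = -134 + (188/11799 + 7619/1152) = -134 + 10012573/1510272 = -192363875/1510272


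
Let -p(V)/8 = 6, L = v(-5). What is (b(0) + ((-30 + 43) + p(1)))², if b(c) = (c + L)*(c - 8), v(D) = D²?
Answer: 55225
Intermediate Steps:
L = 25 (L = (-5)² = 25)
p(V) = -48 (p(V) = -8*6 = -48)
b(c) = (-8 + c)*(25 + c) (b(c) = (c + 25)*(c - 8) = (25 + c)*(-8 + c) = (-8 + c)*(25 + c))
(b(0) + ((-30 + 43) + p(1)))² = ((-200 + 0² + 17*0) + ((-30 + 43) - 48))² = ((-200 + 0 + 0) + (13 - 48))² = (-200 - 35)² = (-235)² = 55225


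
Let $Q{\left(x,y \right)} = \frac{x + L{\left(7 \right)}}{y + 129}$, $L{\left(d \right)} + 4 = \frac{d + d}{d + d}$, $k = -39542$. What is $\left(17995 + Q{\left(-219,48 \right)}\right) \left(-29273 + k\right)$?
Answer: $- \frac{73056137265}{59} \approx -1.2382 \cdot 10^{9}$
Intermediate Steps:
$L{\left(d \right)} = -3$ ($L{\left(d \right)} = -4 + \frac{d + d}{d + d} = -4 + \frac{2 d}{2 d} = -4 + 2 d \frac{1}{2 d} = -4 + 1 = -3$)
$Q{\left(x,y \right)} = \frac{-3 + x}{129 + y}$ ($Q{\left(x,y \right)} = \frac{x - 3}{y + 129} = \frac{-3 + x}{129 + y}$)
$\left(17995 + Q{\left(-219,48 \right)}\right) \left(-29273 + k\right) = \left(17995 + \frac{-3 - 219}{129 + 48}\right) \left(-29273 - 39542\right) = \left(17995 + \frac{1}{177} \left(-222\right)\right) \left(-68815\right) = \left(17995 - \frac{74}{59}\right) \left(-68815\right) = \frac{1061631}{59} \left(-68815\right) = - \frac{73056137265}{59}$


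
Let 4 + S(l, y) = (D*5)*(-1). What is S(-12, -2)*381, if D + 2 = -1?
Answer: 4191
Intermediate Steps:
D = -3 (D = -2 - 1 = -3)
S(l, y) = 11 (S(l, y) = -4 - 3*5*(-1) = -4 - 15*(-1) = -4 + 15 = 11)
S(-12, -2)*381 = 11*381 = 4191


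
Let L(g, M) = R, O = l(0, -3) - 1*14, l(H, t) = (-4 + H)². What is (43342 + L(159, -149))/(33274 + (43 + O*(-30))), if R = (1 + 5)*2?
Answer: 43354/33257 ≈ 1.3036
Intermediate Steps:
R = 12 (R = 6*2 = 12)
O = 2 (O = (-4 + 0)² - 1*14 = (-4)² - 14 = 16 - 14 = 2)
L(g, M) = 12
(43342 + L(159, -149))/(33274 + (43 + O*(-30))) = (43342 + 12)/(33274 + (43 + 2*(-30))) = 43354/(33274 + (43 - 60)) = 43354/(33274 - 17) = 43354/33257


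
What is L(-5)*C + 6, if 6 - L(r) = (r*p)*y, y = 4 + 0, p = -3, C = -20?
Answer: 1086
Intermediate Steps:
y = 4
L(r) = 6 + 12*r (L(r) = 6 - r*(-3)*4 = 6 - (-3*r)*4 = 6 - (-12)*r = 6 + 12*r)
L(-5)*C + 6 = (6 + 12*(-5))*(-20) + 6 = (6 - 60)*(-20) + 6 = -54*(-20) + 6 = 1080 + 6 = 1086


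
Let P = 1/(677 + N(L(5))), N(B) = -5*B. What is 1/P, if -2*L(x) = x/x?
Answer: 1359/2 ≈ 679.50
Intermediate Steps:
L(x) = -½ (L(x) = -x/(2*x) = -½*1 = -½)
P = 2/1359 (P = 1/(677 - 5*(-½)) = 1/(677 + 5/2) = 1/(1359/2) = 2/1359 ≈ 0.0014717)
1/P = 1/(2/1359) = 1359/2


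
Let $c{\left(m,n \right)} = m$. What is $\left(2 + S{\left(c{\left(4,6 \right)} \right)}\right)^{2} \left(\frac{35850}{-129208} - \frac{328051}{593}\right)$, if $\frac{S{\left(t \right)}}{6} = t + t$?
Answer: $- \frac{13252522705625}{9577543} \approx -1.3837 \cdot 10^{6}$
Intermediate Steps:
$S{\left(t \right)} = 12 t$ ($S{\left(t \right)} = 6 \left(t + t\right) = 6 \cdot 2 t = 12 t$)
$\left(2 + S{\left(c{\left(4,6 \right)} \right)}\right)^{2} \left(\frac{35850}{-129208} - \frac{328051}{593}\right) = \left(2 + 12 \cdot 4\right)^{2} \left(\frac{35850}{-129208} - \frac{328051}{593}\right) = \left(2 + 48\right)^{2} \left(35850 \left(- \frac{1}{129208}\right) - \frac{328051}{593}\right) = 50^{2} \left(- \frac{17925}{64604} - \frac{328051}{593}\right) = 2500 \left(- \frac{21204036329}{38310172}\right) = - \frac{13252522705625}{9577543}$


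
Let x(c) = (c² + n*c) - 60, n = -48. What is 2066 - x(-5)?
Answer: 1861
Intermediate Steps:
x(c) = -60 + c² - 48*c (x(c) = (c² - 48*c) - 60 = -60 + c² - 48*c)
2066 - x(-5) = 2066 - (-60 + (-5)² - 48*(-5)) = 2066 - (-60 + 25 + 240) = 2066 - 1*205 = 2066 - 205 = 1861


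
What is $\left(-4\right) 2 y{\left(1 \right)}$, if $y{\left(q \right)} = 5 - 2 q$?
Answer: $-24$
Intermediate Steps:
$\left(-4\right) 2 y{\left(1 \right)} = \left(-4\right) 2 \left(5 - 2\right) = - 8 \left(5 - 2\right) = \left(-8\right) 3 = -24$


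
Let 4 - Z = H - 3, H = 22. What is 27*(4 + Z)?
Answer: -297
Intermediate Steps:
Z = -15 (Z = 4 - (22 - 3) = 4 - 1*19 = 4 - 19 = -15)
27*(4 + Z) = 27*(4 - 15) = 27*(-11) = -297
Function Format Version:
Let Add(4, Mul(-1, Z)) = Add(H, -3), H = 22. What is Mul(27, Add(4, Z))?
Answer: -297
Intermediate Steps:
Z = -15 (Z = Add(4, Mul(-1, Add(22, -3))) = Add(4, Mul(-1, 19)) = Add(4, -19) = -15)
Mul(27, Add(4, Z)) = Mul(27, Add(4, -15)) = Mul(27, -11) = -297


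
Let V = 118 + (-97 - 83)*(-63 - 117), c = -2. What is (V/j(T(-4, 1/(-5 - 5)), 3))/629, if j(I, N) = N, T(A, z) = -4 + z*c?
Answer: 32518/1887 ≈ 17.233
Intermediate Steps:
V = 32518 (V = 118 - 180*(-180) = 118 + 32400 = 32518)
T(A, z) = -4 - 2*z (T(A, z) = -4 + z*(-2) = -4 - 2*z)
(V/j(T(-4, 1/(-5 - 5)), 3))/629 = (32518/3)/629 = (32518*(⅓))*(1/629) = (32518/3)*(1/629) = 32518/1887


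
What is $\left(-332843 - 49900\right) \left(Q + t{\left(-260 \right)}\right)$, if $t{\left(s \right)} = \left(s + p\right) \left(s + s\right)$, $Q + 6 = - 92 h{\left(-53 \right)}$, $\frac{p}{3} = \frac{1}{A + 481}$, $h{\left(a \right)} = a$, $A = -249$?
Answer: $- \frac{1554638913405}{29} \approx -5.3608 \cdot 10^{10}$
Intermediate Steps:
$p = \frac{3}{232}$ ($p = \frac{3}{-249 + 481} = \frac{3}{232} \approx 0.012931$)
$Q = 4870$ ($Q = -6 - -4876 = -6 + 4876 = 4870$)
$t{\left(s \right)} = 2 s \left(\frac{3}{232} + s\right)$ ($t{\left(s \right)} = \left(s + \frac{3}{232}\right) \left(s + s\right) = \left(\frac{3}{232} + s\right) 2 s = 2 s \left(\frac{3}{232} + s\right)$)
$\left(-332843 - 49900\right) \left(Q + t{\left(-260 \right)}\right) = \left(-332843 - 49900\right) \left(4870 + \frac{1}{116} \left(-260\right) \left(3 + 232 \left(-260\right)\right)\right) = - 382743 \left(4870 + \frac{1}{116} \left(-260\right) \left(3 - 60320\right)\right) = - 382743 \left(4870 + \frac{1}{116} \left(-260\right) \left(-60317\right)\right) = - 382743 \left(4870 + \frac{3920605}{29}\right) = \left(-382743\right) \frac{4061835}{29} = - \frac{1554638913405}{29}$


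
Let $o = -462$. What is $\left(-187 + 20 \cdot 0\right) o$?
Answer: $86394$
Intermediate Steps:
$\left(-187 + 20 \cdot 0\right) o = \left(-187 + 20 \cdot 0\right) \left(-462\right) = \left(-187 + 0\right) \left(-462\right) = \left(-187\right) \left(-462\right) = 86394$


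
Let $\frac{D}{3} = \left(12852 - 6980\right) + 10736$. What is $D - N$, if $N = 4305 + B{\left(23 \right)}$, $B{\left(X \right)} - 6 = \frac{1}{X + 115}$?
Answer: $\frac{6280793}{138} \approx 45513.0$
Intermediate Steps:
$B{\left(X \right)} = 6 + \frac{1}{115 + X}$ ($B{\left(X \right)} = 6 + \frac{1}{X + 115} = 6 + \frac{1}{115 + X}$)
$D = 49824$ ($D = 3 \left(\left(12852 - 6980\right) + 10736\right) = 3 \left(5872 + 10736\right) = 3 \cdot 16608 = 49824$)
$N = \frac{594919}{138}$ ($N = 4305 + \frac{691 + 6 \cdot 23}{115 + 23} = 4305 + \frac{691 + 138}{138} = 4305 + \frac{1}{138} \cdot 829 = 4305 + \frac{829}{138} = \frac{594919}{138} \approx 4311.0$)
$D - N = 49824 - \frac{594919}{138} = \frac{6280793}{138}$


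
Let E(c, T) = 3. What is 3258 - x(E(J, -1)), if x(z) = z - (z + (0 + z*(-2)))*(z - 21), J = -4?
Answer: 3309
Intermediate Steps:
x(z) = z + z*(-21 + z) (x(z) = z - (z + (0 - 2*z))*(-21 + z) = z - (z - 2*z)*(-21 + z) = z - (-z)*(-21 + z) = z - (-1)*z*(-21 + z) = z + z*(-21 + z))
3258 - x(E(J, -1)) = 3258 - 3*(-20 + 3) = 3258 - 3*(-17) = 3258 - 1*(-51) = 3258 + 51 = 3309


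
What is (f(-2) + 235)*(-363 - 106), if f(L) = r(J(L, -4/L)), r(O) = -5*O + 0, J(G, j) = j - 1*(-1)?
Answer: -103180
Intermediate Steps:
J(G, j) = 1 + j (J(G, j) = j + 1 = 1 + j)
r(O) = -5*O
f(L) = -5 + 20/L (f(L) = -5*(1 - 4/L) = -5 + 20/L)
(f(-2) + 235)*(-363 - 106) = ((-5 + 20/(-2)) + 235)*(-363 - 106) = ((-5 + 20*(-½)) + 235)*(-469) = ((-5 - 10) + 235)*(-469) = (-15 + 235)*(-469) = 220*(-469) = -103180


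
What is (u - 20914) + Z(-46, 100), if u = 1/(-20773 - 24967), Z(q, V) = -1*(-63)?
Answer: -953724741/45740 ≈ -20851.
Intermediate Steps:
Z(q, V) = 63
u = -1/45740 (u = 1/(-45740) = -1/45740 ≈ -2.1863e-5)
(u - 20914) + Z(-46, 100) = (-1/45740 - 20914) + 63 = -956606361/45740 + 63 = -953724741/45740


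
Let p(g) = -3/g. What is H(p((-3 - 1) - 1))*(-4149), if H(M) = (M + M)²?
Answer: -149364/25 ≈ -5974.6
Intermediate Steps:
H(M) = 4*M² (H(M) = (2*M)² = 4*M²)
H(p((-3 - 1) - 1))*(-4149) = (4*(-3/((-3 - 1) - 1))²)*(-4149) = (4*(-3/(-4 - 1))²)*(-4149) = (4*(-3/(-5))²)*(-4149) = (4*(-3*(-⅕))²)*(-4149) = (4*(⅗)²)*(-4149) = (4*(9/25))*(-4149) = (36/25)*(-4149) = -149364/25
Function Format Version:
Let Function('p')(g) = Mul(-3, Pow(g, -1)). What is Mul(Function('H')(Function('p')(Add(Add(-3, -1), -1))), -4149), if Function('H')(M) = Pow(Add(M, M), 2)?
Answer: Rational(-149364, 25) ≈ -5974.6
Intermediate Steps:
Function('H')(M) = Mul(4, Pow(M, 2)) (Function('H')(M) = Pow(Mul(2, M), 2) = Mul(4, Pow(M, 2)))
Mul(Function('H')(Function('p')(Add(Add(-3, -1), -1))), -4149) = Mul(Mul(4, Pow(Mul(-3, Pow(Add(Add(-3, -1), -1), -1)), 2)), -4149) = Mul(Mul(4, Pow(Mul(-3, Pow(Add(-4, -1), -1)), 2)), -4149) = Mul(Mul(4, Pow(Mul(-3, Pow(-5, -1)), 2)), -4149) = Mul(Mul(4, Pow(Mul(-3, Rational(-1, 5)), 2)), -4149) = Mul(Mul(4, Pow(Rational(3, 5), 2)), -4149) = Mul(Mul(4, Rational(9, 25)), -4149) = Mul(Rational(36, 25), -4149) = Rational(-149364, 25)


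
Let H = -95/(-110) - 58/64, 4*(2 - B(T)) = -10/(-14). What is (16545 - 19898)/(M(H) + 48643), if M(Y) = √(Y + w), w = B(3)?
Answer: -401878348256/5830172525953 + 40236*√74998/5830172525953 ≈ -0.068929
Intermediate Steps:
B(T) = 51/28 (B(T) = 2 - (-5)/(2*(-14)) = 2 - (-5)*(-1)/(2*14) = 2 - ¼*5/7 = 2 - 5/28 = 51/28)
H = -15/352 (H = -95*(-1/110) - 58*1/64 = 19/22 - 29/32 = -15/352 ≈ -0.042614)
w = 51/28 ≈ 1.8214
M(Y) = √(51/28 + Y) (M(Y) = √(Y + 51/28) = √(51/28 + Y))
(16545 - 19898)/(M(H) + 48643) = (16545 - 19898)/(√(357 + 196*(-15/352))/14 + 48643) = -3353/(√(357 - 735/88)/14 + 48643) = -3353/(√(30681/88)/14 + 48643) = -3353/((3*√74998/44)/14 + 48643) = -3353/(3*√74998/616 + 48643) = -3353/(48643 + 3*√74998/616)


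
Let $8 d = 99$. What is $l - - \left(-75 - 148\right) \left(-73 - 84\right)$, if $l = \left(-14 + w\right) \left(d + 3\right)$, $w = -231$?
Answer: $\frac{249953}{8} \approx 31244.0$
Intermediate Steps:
$d = \frac{99}{8}$ ($d = \frac{1}{8} \cdot 99 = \frac{99}{8} \approx 12.375$)
$l = - \frac{30135}{8}$ ($l = \left(-14 - 231\right) \left(\frac{99}{8} + 3\right) = \left(-245\right) \frac{123}{8} = - \frac{30135}{8} \approx -3766.9$)
$l - - \left(-75 - 148\right) \left(-73 - 84\right) = - \frac{30135}{8} - - \left(-75 - 148\right) \left(-73 - 84\right) = - \frac{30135}{8} - - \left(-223\right) \left(-157\right) = - \frac{30135}{8} - \left(-1\right) 35011 = - \frac{30135}{8} - -35011 = - \frac{30135}{8} + 35011 = \frac{249953}{8}$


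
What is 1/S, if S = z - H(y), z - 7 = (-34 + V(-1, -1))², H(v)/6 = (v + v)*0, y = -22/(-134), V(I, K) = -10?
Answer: 1/1943 ≈ 0.00051467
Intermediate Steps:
y = 11/67 (y = -22*(-1/134) = 11/67 ≈ 0.16418)
H(v) = 0 (H(v) = 6*((v + v)*0) = 6*((2*v)*0) = 6*0 = 0)
z = 1943 (z = 7 + (-34 - 10)² = 7 + (-44)² = 7 + 1936 = 1943)
S = 1943 (S = 1943 - 1*0 = 1943 + 0 = 1943)
1/S = 1/1943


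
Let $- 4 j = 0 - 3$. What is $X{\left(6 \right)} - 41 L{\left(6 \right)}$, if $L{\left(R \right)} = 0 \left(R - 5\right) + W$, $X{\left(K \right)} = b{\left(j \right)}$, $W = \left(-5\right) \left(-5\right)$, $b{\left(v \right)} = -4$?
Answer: $-1029$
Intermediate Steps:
$j = \frac{3}{4}$ ($j = - \frac{0 - 3}{4} = \left(- \frac{1}{4}\right) \left(-3\right) = \frac{3}{4} \approx 0.75$)
$W = 25$
$X{\left(K \right)} = -4$
$L{\left(R \right)} = 25$ ($L{\left(R \right)} = 0 \left(R - 5\right) + 25 = 0 \left(-5 + R\right) + 25 = 0 + 25 = 25$)
$X{\left(6 \right)} - 41 L{\left(6 \right)} = -4 - 1025 = -1029$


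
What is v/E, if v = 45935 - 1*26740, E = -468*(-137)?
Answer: 19195/64116 ≈ 0.29938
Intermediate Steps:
E = 64116
v = 19195 (v = 45935 - 26740 = 19195)
v/E = 19195/64116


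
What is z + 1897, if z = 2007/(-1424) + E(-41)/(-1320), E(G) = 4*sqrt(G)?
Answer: 2699321/1424 - I*sqrt(41)/330 ≈ 1895.6 - 0.019403*I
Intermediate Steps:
z = -2007/1424 - I*sqrt(41)/330 (z = 2007/(-1424) + (4*sqrt(-41))/(-1320) = 2007*(-1/1424) + (4*(I*sqrt(41)))*(-1/1320) = -2007/1424 + (4*I*sqrt(41))*(-1/1320) = -2007/1424 - I*sqrt(41)/330 ≈ -1.4094 - 0.019403*I)
z + 1897 = (-2007/1424 - I*sqrt(41)/330) + 1897 = 2699321/1424 - I*sqrt(41)/330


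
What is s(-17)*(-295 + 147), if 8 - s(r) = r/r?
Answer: -1036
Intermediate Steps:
s(r) = 7 (s(r) = 8 - r/r = 8 - 1*1 = 8 - 1 = 7)
s(-17)*(-295 + 147) = 7*(-295 + 147) = 7*(-148) = -1036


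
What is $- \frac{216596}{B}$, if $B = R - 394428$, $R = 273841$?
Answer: $\frac{216596}{120587} \approx 1.7962$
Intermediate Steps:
$B = -120587$ ($B = 273841 - 394428 = -120587$)
$- \frac{216596}{B} = - \frac{216596}{-120587} = \left(-216596\right) \left(- \frac{1}{120587}\right) = \frac{216596}{120587}$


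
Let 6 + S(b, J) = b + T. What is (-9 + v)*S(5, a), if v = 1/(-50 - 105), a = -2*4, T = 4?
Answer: -4188/155 ≈ -27.019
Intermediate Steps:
a = -8
S(b, J) = -2 + b (S(b, J) = -6 + (b + 4) = -6 + (4 + b) = -2 + b)
v = -1/155 (v = 1/(-155) = -1/155 ≈ -0.0064516)
(-9 + v)*S(5, a) = (-9 - 1/155)*(-2 + 5) = -1396/155*3 = -4188/155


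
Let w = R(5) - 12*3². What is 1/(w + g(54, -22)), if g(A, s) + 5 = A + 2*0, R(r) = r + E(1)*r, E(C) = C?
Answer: -1/49 ≈ -0.020408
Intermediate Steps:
R(r) = 2*r (R(r) = r + 1*r = r + r = 2*r)
g(A, s) = -5 + A (g(A, s) = -5 + (A + 2*0) = -5 + (A + 0) = -5 + A)
w = -98 (w = 2*5 - 12*3² = 10 - 12*9 = 10 - 108 = -98)
1/(w + g(54, -22)) = 1/(-98 + (-5 + 54)) = 1/(-98 + 49) = 1/(-49) = -1/49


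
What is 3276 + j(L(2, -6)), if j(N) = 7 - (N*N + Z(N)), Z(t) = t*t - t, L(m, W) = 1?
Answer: 3282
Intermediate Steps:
Z(t) = t**2 - t
j(N) = 7 - N**2 - N*(-1 + N) (j(N) = 7 - (N*N + N*(-1 + N)) = 7 - (N**2 + N*(-1 + N)) = 7 + (-N**2 - N*(-1 + N)) = 7 - N**2 - N*(-1 + N))
3276 + j(L(2, -6)) = 3276 + (7 + 1 - 2*1**2) = 3276 + (7 + 1 - 2*1) = 3276 + (7 + 1 - 2) = 3276 + 6 = 3282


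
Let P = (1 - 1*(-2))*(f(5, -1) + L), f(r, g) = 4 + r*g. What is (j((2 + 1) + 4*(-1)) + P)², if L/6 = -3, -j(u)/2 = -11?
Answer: 1225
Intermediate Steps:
f(r, g) = 4 + g*r
j(u) = 22 (j(u) = -2*(-11) = 22)
L = -18 (L = 6*(-3) = -18)
P = -57 (P = (1 - 1*(-2))*((4 - 1*5) - 18) = (1 + 2)*((4 - 5) - 18) = 3*(-1 - 18) = 3*(-19) = -57)
(j((2 + 1) + 4*(-1)) + P)² = (22 - 57)² = (-35)² = 1225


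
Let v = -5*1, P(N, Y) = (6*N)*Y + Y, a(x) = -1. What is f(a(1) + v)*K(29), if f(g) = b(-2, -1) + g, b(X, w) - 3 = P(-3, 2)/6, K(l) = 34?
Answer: -884/3 ≈ -294.67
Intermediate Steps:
P(N, Y) = Y + 6*N*Y (P(N, Y) = 6*N*Y + Y = Y + 6*N*Y)
b(X, w) = -8/3 (b(X, w) = 3 + (2*(1 + 6*(-3)))/6 = 3 + (2*(1 - 18))*(⅙) = 3 + (2*(-17))*(⅙) = 3 - 34*⅙ = 3 - 17/3 = -8/3)
v = -5
f(g) = -8/3 + g
f(a(1) + v)*K(29) = (-8/3 + (-1 - 5))*34 = (-8/3 - 6)*34 = -26/3*34 = -884/3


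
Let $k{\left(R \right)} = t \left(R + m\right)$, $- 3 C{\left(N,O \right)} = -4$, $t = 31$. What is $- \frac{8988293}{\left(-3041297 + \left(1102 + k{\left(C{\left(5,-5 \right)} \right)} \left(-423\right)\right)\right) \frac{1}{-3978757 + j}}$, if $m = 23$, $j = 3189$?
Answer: $- \frac{17866785012712}{1679639} \approx -1.0637 \cdot 10^{7}$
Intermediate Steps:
$C{\left(N,O \right)} = \frac{4}{3}$ ($C{\left(N,O \right)} = \left(- \frac{1}{3}\right) \left(-4\right) = \frac{4}{3}$)
$k{\left(R \right)} = 713 + 31 R$ ($k{\left(R \right)} = 31 \left(R + 23\right) = 31 \left(23 + R\right) = 713 + 31 R$)
$- \frac{8988293}{\left(-3041297 + \left(1102 + k{\left(C{\left(5,-5 \right)} \right)} \left(-423\right)\right)\right) \frac{1}{-3978757 + j}} = - \frac{8988293}{\left(-3041297 + \left(1102 + \left(713 + 31 \cdot \frac{4}{3}\right) \left(-423\right)\right)\right) \frac{1}{-3978757 + 3189}} = - \frac{8988293}{\left(-3041297 + \left(1102 + \left(713 + \frac{124}{3}\right) \left(-423\right)\right)\right) \frac{1}{-3975568}} = - \frac{8988293}{\left(-3041297 + \left(1102 + \frac{2263}{3} \left(-423\right)\right)\right) \left(- \frac{1}{3975568}\right)} = - \frac{8988293}{\left(-3041297 + \left(1102 - 319083\right)\right) \left(- \frac{1}{3975568}\right)} = - \frac{8988293}{\left(-3041297 - 317981\right) \left(- \frac{1}{3975568}\right)} = - \frac{8988293}{\left(-3359278\right) \left(- \frac{1}{3975568}\right)} = - \frac{8988293}{\frac{1679639}{1987784}} = \left(-8988293\right) \frac{1987784}{1679639} = - \frac{17866785012712}{1679639}$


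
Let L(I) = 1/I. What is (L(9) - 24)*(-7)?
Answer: 1505/9 ≈ 167.22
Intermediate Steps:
(L(9) - 24)*(-7) = (1/9 - 24)*(-7) = (⅑ - 24)*(-7) = -215/9*(-7) = 1505/9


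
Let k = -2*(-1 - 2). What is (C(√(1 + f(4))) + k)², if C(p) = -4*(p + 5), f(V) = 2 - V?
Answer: 180 + 112*I ≈ 180.0 + 112.0*I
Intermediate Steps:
k = 6 (k = -2*(-3) = 6)
C(p) = -20 - 4*p (C(p) = -4*(5 + p) = -20 - 4*p)
(C(√(1 + f(4))) + k)² = ((-20 - 4*√(1 + (2 - 1*4))) + 6)² = ((-20 - 4*√(1 + (2 - 4))) + 6)² = ((-20 - 4*√(1 - 2)) + 6)² = ((-20 - 4*I) + 6)² = (-14 - 4*I)²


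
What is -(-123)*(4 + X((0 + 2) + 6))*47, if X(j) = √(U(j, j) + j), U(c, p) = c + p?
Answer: 23124 + 11562*√6 ≈ 51445.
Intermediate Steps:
X(j) = √3*√j (X(j) = √((j + j) + j) = √(2*j + j) = √(3*j) = √3*√j)
-(-123)*(4 + X((0 + 2) + 6))*47 = -(-123)*(4 + √3*√((0 + 2) + 6))*47 = -(-123)*(4 + √3*√(2 + 6))*47 = -(-123)*(4 + √3*√8)*47 = -(-123)*(4 + √3*(2*√2))*47 = -(-123)*(4 + 2*√6)*47 = -41*(-12 - 6*√6)*47 = (492 + 246*√6)*47 = 23124 + 11562*√6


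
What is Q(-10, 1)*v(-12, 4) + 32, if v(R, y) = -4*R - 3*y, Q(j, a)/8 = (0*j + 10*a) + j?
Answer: 32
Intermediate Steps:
Q(j, a) = 8*j + 80*a (Q(j, a) = 8*((0*j + 10*a) + j) = 8*((0 + 10*a) + j) = 8*(10*a + j) = 8*(j + 10*a) = 8*j + 80*a)
Q(-10, 1)*v(-12, 4) + 32 = (8*(-10) + 80*1)*(-4*(-12) - 3*4) + 32 = (-80 + 80)*(48 - 12) + 32 = 0*36 + 32 = 0 + 32 = 32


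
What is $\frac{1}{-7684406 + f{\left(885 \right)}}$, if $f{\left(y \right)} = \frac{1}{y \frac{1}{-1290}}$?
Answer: $- \frac{59}{453380040} \approx -1.3013 \cdot 10^{-7}$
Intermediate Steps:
$f{\left(y \right)} = - \frac{1290}{y}$ ($f{\left(y \right)} = \frac{1}{y \left(- \frac{1}{1290}\right)} = \frac{1}{\left(- \frac{1}{1290}\right) y} = - \frac{1290}{y}$)
$\frac{1}{-7684406 + f{\left(885 \right)}} = \frac{1}{-7684406 - \frac{1290}{885}} = \frac{1}{-7684406 - \frac{86}{59}} = \frac{1}{- \frac{453380040}{59}} = - \frac{59}{453380040}$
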